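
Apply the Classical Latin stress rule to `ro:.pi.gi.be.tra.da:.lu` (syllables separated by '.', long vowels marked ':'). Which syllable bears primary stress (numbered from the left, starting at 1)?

Classical Latin: stress the penult if heavy (long vowel or closed), else the antepenult.
Weights: 5 tra L, 6 da: H, 7 lu L.
The penult (syllable 6, da:) is heavy, so it takes stress.
Stress on syllable 6: ro:.pi.gi.be.tra.ˈda:.lu.

6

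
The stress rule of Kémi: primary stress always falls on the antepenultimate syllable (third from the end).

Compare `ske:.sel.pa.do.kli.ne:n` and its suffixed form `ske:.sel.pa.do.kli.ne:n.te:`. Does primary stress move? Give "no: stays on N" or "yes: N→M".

Base `ske:.sel.pa.do.kli.ne:n` (6 syllables):
  The word has 6 syllables; the antepenultimate syllable (third from the end) is syllable 4 (do).
  → primary stress on syllable 4.
Suffixed `ske:.sel.pa.do.kli.ne:n.te:` (7 syllables):
  The word has 7 syllables; the antepenultimate syllable (third from the end) is syllable 5 (kli).
  → primary stress on syllable 5.

yes: 4→5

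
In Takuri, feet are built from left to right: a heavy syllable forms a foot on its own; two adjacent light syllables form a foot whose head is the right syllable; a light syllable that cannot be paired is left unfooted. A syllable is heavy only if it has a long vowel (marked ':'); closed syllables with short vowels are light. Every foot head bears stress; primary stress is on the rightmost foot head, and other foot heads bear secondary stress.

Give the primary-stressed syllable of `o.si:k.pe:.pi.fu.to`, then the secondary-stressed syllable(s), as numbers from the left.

primary 5, secondary 2, 3

Weights: 1 o L, 2 si:k H, 3 pe: H, 4 pi L, 5 fu L, 6 to L.
Parse left to right (heavy = foot alone; LL = one foot; stranded L unfooted): o (ˈsi:k) (ˈpe:) (pi.ˈfu) to.
Foot heads: 2, 3, 5.
Primary stress on the rightmost head = syllable 5.
Secondary stress on 2, 3: o.ˌsi:k.ˌpe:.pi.ˈfu.to.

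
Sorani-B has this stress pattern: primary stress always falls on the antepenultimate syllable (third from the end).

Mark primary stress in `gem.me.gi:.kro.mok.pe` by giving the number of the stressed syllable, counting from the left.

The word has 6 syllables; the antepenultimate syllable (third from the end) is syllable 4 (kro).
Primary stress: syllable 4 → gem.me.gi:.ˈkro.mok.pe.

4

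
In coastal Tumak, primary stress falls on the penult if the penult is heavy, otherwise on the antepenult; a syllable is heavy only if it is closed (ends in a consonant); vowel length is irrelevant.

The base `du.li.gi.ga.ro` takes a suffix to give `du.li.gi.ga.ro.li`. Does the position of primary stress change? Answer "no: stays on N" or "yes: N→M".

Base `du.li.gi.ga.ro` (5 syllables):
  Weights: 3 gi L, 4 ga L, 5 ro L.
  The penult (syllable 4, ga) is light, so stress falls on the antepenult (syllable 3, gi).
  → primary stress on syllable 3.
Suffixed `du.li.gi.ga.ro.li` (6 syllables):
  Weights: 4 ga L, 5 ro L, 6 li L.
  The penult (syllable 5, ro) is light, so stress falls on the antepenult (syllable 4, ga).
  → primary stress on syllable 4.

yes: 3→4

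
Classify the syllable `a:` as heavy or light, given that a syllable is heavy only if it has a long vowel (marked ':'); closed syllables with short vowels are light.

`a:`: long vowel, open (no coda). Long vowel → heavy.

heavy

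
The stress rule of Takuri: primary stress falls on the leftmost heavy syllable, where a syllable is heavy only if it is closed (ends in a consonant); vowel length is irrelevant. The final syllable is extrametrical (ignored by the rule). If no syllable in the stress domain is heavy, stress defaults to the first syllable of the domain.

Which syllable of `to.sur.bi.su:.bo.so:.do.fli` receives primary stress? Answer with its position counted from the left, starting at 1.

2

The final syllable (8, fli) is extrametrical; the stress domain is syllables 1–7.
Weights: 1 to L, 2 sur H, 3 bi L, 4 su: L, 5 bo L, 6 so: L, 7 do L.
Heavy syllables in the domain: 2. The leftmost is syllable 2 (sur).
Primary stress: syllable 2 → to.ˈsur.bi.su:.bo.so:.do.fli.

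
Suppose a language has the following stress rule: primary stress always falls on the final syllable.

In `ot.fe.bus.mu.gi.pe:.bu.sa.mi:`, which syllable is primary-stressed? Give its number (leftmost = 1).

9

The word has 9 syllables; the final syllable is syllable 9 (mi:).
Primary stress: syllable 9 → ot.fe.bus.mu.gi.pe:.bu.sa.ˈmi:.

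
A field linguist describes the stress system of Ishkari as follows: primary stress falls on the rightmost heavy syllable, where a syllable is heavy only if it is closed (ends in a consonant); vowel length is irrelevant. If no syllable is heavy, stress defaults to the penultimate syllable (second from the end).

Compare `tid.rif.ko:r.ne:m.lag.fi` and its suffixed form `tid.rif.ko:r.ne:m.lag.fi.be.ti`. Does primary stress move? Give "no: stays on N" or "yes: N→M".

Base `tid.rif.ko:r.ne:m.lag.fi` (6 syllables):
  Weights: 1 tid H, 2 rif H, 3 ko:r H, 4 ne:m H, 5 lag H, 6 fi L.
  Heavy syllables in the domain: 1, 2, 3, 4, 5. The rightmost is syllable 5 (lag).
  → primary stress on syllable 5.
Suffixed `tid.rif.ko:r.ne:m.lag.fi.be.ti` (8 syllables):
  Weights: 1 tid H, 2 rif H, 3 ko:r H, 4 ne:m H, 5 lag H, 6 fi L, 7 be L, 8 ti L.
  Heavy syllables in the domain: 1, 2, 3, 4, 5. The rightmost is syllable 5 (lag).
  → primary stress on syllable 5.

no: stays on 5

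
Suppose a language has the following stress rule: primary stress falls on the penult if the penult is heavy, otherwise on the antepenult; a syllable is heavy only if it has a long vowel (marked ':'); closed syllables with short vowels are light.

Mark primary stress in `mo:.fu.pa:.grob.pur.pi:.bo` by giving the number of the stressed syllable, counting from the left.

6

Weights: 5 pur L, 6 pi: H, 7 bo L.
The penult (syllable 6, pi:) is heavy, so it takes stress.
Primary stress: syllable 6 → mo:.fu.pa:.grob.pur.ˈpi:.bo.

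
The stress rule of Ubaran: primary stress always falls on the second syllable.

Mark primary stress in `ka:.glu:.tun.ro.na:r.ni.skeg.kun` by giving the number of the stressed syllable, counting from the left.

The word has 8 syllables; the second syllable is syllable 2 (glu:).
Primary stress: syllable 2 → ka:.ˈglu:.tun.ro.na:r.ni.skeg.kun.

2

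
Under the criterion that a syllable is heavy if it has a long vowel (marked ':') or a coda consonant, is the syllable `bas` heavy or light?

heavy

`bas`: short vowel, closed (coda /s/). Closed → heavy.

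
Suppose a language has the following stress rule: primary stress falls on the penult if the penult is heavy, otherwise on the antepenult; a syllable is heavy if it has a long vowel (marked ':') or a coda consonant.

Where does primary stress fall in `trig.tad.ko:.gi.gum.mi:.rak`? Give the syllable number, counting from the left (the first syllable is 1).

6

Weights: 5 gum H, 6 mi: H, 7 rak H.
The penult (syllable 6, mi:) is heavy, so it takes stress.
Primary stress: syllable 6 → trig.tad.ko:.gi.gum.ˈmi:.rak.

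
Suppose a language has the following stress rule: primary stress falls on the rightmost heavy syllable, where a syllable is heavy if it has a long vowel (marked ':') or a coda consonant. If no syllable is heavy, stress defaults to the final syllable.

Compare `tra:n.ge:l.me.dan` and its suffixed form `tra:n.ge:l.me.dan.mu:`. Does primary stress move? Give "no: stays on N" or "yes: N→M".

Base `tra:n.ge:l.me.dan` (4 syllables):
  Weights: 1 tra:n H, 2 ge:l H, 3 me L, 4 dan H.
  Heavy syllables in the domain: 1, 2, 4. The rightmost is syllable 4 (dan).
  → primary stress on syllable 4.
Suffixed `tra:n.ge:l.me.dan.mu:` (5 syllables):
  Weights: 1 tra:n H, 2 ge:l H, 3 me L, 4 dan H, 5 mu: H.
  Heavy syllables in the domain: 1, 2, 4, 5. The rightmost is syllable 5 (mu:).
  → primary stress on syllable 5.

yes: 4→5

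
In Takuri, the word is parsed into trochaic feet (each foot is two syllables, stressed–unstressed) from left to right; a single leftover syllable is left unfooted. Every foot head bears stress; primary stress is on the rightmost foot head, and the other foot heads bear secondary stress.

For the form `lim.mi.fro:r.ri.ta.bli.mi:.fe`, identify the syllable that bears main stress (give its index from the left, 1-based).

Parse left to right into trochaic (ˈσσ) feet: (ˈlim.mi) (ˈfro:r.ri) (ˈta.bli) (ˈmi:.fe).
Foot heads (stressed positions): 1, 3, 5, 7.
End Rule Rightmost: primary stress on the rightmost head = syllable 7.
Primary stress: syllable 7 → lim.mi.fro:r.ri.ta.bli.ˈmi:.fe.

7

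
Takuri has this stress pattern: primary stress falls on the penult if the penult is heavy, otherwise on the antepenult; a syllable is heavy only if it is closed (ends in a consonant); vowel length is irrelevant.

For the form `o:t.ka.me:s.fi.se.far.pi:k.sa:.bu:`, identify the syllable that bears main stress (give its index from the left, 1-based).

7

Weights: 7 pi:k H, 8 sa: L, 9 bu: L.
The penult (syllable 8, sa:) is light, so stress falls on the antepenult (syllable 7, pi:k).
Primary stress: syllable 7 → o:t.ka.me:s.fi.se.far.ˈpi:k.sa:.bu:.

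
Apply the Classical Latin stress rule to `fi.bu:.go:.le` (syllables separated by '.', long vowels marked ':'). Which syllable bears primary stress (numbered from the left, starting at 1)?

3

Classical Latin: stress the penult if heavy (long vowel or closed), else the antepenult.
Weights: 2 bu: H, 3 go: H, 4 le L.
The penult (syllable 3, go:) is heavy, so it takes stress.
Stress on syllable 3: fi.bu:.ˈgo:.le.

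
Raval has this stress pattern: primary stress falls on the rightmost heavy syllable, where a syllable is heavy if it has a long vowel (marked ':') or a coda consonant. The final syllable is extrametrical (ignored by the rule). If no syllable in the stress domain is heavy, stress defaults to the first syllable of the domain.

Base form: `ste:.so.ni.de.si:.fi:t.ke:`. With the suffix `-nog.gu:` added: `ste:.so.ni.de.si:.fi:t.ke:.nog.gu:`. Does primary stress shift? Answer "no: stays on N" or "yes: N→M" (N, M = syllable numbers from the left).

Base `ste:.so.ni.de.si:.fi:t.ke:` (7 syllables):
  The final syllable (7, ke:) is extrametrical; the stress domain is syllables 1–6.
  Weights: 1 ste: H, 2 so L, 3 ni L, 4 de L, 5 si: H, 6 fi:t H.
  Heavy syllables in the domain: 1, 5, 6. The rightmost is syllable 6 (fi:t).
  → primary stress on syllable 6.
Suffixed `ste:.so.ni.de.si:.fi:t.ke:.nog.gu:` (9 syllables):
  The final syllable (9, gu:) is extrametrical; the stress domain is syllables 1–8.
  Weights: 1 ste: H, 2 so L, 3 ni L, 4 de L, 5 si: H, 6 fi:t H, 7 ke: H, 8 nog H.
  Heavy syllables in the domain: 1, 5, 6, 7, 8. The rightmost is syllable 8 (nog).
  → primary stress on syllable 8.

yes: 6→8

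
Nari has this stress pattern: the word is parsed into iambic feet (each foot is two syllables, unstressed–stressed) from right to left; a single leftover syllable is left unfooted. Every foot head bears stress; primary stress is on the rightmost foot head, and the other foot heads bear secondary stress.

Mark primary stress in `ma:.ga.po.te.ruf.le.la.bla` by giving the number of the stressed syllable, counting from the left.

8

Parse right to left into iambic (σˈσ) feet: (ma:.ˈga) (po.ˈte) (ruf.ˈle) (la.ˈbla).
Foot heads (stressed positions): 2, 4, 6, 8.
End Rule Rightmost: primary stress on the rightmost head = syllable 8.
Primary stress: syllable 8 → ma:.ga.po.te.ruf.le.la.ˈbla.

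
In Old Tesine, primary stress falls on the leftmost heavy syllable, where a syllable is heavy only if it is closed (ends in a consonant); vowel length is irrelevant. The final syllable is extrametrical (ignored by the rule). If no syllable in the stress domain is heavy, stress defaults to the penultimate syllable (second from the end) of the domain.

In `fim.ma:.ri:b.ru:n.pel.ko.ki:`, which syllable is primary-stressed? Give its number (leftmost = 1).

The final syllable (7, ki:) is extrametrical; the stress domain is syllables 1–6.
Weights: 1 fim H, 2 ma: L, 3 ri:b H, 4 ru:n H, 5 pel H, 6 ko L.
Heavy syllables in the domain: 1, 3, 4, 5. The leftmost is syllable 1 (fim).
Primary stress: syllable 1 → ˈfim.ma:.ri:b.ru:n.pel.ko.ki:.

1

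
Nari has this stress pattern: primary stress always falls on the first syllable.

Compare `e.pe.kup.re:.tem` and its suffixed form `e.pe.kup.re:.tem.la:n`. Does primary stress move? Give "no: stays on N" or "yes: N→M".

Base `e.pe.kup.re:.tem` (5 syllables):
  The word has 5 syllables; the first syllable is syllable 1 (e).
  → primary stress on syllable 1.
Suffixed `e.pe.kup.re:.tem.la:n` (6 syllables):
  The word has 6 syllables; the first syllable is syllable 1 (e).
  → primary stress on syllable 1.

no: stays on 1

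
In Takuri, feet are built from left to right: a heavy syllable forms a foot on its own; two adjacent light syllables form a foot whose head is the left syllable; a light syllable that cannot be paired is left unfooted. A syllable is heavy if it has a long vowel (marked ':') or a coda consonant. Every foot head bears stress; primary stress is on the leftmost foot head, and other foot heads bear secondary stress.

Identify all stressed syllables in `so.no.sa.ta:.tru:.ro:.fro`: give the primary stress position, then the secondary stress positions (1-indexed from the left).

primary 1, secondary 4, 5, 6

Weights: 1 so L, 2 no L, 3 sa L, 4 ta: H, 5 tru: H, 6 ro: H, 7 fro L.
Parse left to right (heavy = foot alone; LL = one foot; stranded L unfooted): (ˈso.no) sa (ˈta:) (ˈtru:) (ˈro:) fro.
Foot heads: 1, 4, 5, 6.
Primary stress on the leftmost head = syllable 1.
Secondary stress on 4, 5, 6: ˈso.no.sa.ˌta:.ˌtru:.ˌro:.fro.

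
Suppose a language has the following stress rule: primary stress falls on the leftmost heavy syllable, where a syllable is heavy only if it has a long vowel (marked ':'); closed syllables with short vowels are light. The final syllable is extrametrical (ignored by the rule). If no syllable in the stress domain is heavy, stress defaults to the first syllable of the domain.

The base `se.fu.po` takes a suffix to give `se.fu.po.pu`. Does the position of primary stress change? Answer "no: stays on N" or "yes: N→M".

no: stays on 1

Base `se.fu.po` (3 syllables):
  The final syllable (3, po) is extrametrical; the stress domain is syllables 1–2.
  Weights: 1 se L, 2 fu L.
  No heavy syllable in the domain; default to the first syllable of the domain = syllable 1.
  → primary stress on syllable 1.
Suffixed `se.fu.po.pu` (4 syllables):
  The final syllable (4, pu) is extrametrical; the stress domain is syllables 1–3.
  Weights: 1 se L, 2 fu L, 3 po L.
  No heavy syllable in the domain; default to the first syllable of the domain = syllable 1.
  → primary stress on syllable 1.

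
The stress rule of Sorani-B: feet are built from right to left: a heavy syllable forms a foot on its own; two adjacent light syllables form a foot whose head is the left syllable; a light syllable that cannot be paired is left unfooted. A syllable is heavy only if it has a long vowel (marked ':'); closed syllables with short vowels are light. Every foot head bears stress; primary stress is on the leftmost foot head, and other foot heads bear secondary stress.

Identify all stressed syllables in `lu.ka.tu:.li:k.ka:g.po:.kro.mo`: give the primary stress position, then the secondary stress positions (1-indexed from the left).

Weights: 1 lu L, 2 ka L, 3 tu: H, 4 li:k H, 5 ka:g H, 6 po: H, 7 kro L, 8 mo L.
Parse right to left (heavy = foot alone; LL = one foot; stranded L unfooted): (ˈlu.ka) (ˈtu:) (ˈli:k) (ˈka:g) (ˈpo:) (ˈkro.mo).
Foot heads: 1, 3, 4, 5, 6, 7.
Primary stress on the leftmost head = syllable 1.
Secondary stress on 3, 4, 5, 6, 7: ˈlu.ka.ˌtu:.ˌli:k.ˌka:g.ˌpo:.ˌkro.mo.

primary 1, secondary 3, 4, 5, 6, 7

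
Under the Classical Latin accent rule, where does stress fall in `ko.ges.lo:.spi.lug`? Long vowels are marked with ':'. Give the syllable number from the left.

Classical Latin: stress the penult if heavy (long vowel or closed), else the antepenult.
Weights: 3 lo: H, 4 spi L, 5 lug H.
The penult (syllable 4, spi) is light, so stress falls on the antepenult (syllable 3, lo:).
Stress on syllable 3: ko.ges.ˈlo:.spi.lug.

3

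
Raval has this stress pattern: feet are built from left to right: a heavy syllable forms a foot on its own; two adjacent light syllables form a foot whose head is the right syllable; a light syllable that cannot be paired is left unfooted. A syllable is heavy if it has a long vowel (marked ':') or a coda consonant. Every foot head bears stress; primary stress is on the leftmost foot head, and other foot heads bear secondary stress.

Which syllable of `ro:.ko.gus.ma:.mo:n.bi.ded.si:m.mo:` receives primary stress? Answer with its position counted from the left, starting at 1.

1

Weights: 1 ro: H, 2 ko L, 3 gus H, 4 ma: H, 5 mo:n H, 6 bi L, 7 ded H, 8 si:m H, 9 mo: H.
Parse left to right (heavy = foot alone; LL = one foot; stranded L unfooted): (ˈro:) ko (ˈgus) (ˈma:) (ˈmo:n) bi (ˈded) (ˈsi:m) (ˈmo:).
Foot heads: 1, 3, 4, 5, 7, 8, 9.
Primary stress on the leftmost head = syllable 1.
Primary stress: syllable 1 → ˈro:.ko.gus.ma:.mo:n.bi.ded.si:m.mo:.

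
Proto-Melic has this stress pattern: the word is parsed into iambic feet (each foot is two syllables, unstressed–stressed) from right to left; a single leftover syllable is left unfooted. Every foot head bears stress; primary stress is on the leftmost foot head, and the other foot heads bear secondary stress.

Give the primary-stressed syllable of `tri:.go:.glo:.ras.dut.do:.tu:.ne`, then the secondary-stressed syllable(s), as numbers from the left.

Parse right to left into iambic (σˈσ) feet: (tri:.ˈgo:) (glo:.ˈras) (dut.ˈdo:) (tu:.ˈne).
Foot heads (stressed positions): 2, 4, 6, 8.
End Rule Leftmost: primary stress on the leftmost head = syllable 2.
Secondary stress on 4, 6, 8: tri:.ˈgo:.glo:.ˌras.dut.ˌdo:.tu:.ˌne.

primary 2, secondary 4, 6, 8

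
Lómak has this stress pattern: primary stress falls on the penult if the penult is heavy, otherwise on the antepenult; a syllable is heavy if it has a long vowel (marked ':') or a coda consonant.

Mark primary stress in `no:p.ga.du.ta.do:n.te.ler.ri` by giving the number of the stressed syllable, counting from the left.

Weights: 6 te L, 7 ler H, 8 ri L.
The penult (syllable 7, ler) is heavy, so it takes stress.
Primary stress: syllable 7 → no:p.ga.du.ta.do:n.te.ˈler.ri.

7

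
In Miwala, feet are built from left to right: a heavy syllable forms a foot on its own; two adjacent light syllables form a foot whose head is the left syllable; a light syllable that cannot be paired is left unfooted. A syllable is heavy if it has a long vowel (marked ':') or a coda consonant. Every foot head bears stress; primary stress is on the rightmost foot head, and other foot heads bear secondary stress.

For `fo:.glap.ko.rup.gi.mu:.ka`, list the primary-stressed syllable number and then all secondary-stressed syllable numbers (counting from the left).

primary 6, secondary 1, 2, 4

Weights: 1 fo: H, 2 glap H, 3 ko L, 4 rup H, 5 gi L, 6 mu: H, 7 ka L.
Parse left to right (heavy = foot alone; LL = one foot; stranded L unfooted): (ˈfo:) (ˈglap) ko (ˈrup) gi (ˈmu:) ka.
Foot heads: 1, 2, 4, 6.
Primary stress on the rightmost head = syllable 6.
Secondary stress on 1, 2, 4: ˌfo:.ˌglap.ko.ˌrup.gi.ˈmu:.ka.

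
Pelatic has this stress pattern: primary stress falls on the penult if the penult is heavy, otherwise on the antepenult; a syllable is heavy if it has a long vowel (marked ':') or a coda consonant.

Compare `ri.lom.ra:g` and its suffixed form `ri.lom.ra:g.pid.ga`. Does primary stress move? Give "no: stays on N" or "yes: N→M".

yes: 2→4

Base `ri.lom.ra:g` (3 syllables):
  Weights: 1 ri L, 2 lom H, 3 ra:g H.
  The penult (syllable 2, lom) is heavy, so it takes stress.
  → primary stress on syllable 2.
Suffixed `ri.lom.ra:g.pid.ga` (5 syllables):
  Weights: 3 ra:g H, 4 pid H, 5 ga L.
  The penult (syllable 4, pid) is heavy, so it takes stress.
  → primary stress on syllable 4.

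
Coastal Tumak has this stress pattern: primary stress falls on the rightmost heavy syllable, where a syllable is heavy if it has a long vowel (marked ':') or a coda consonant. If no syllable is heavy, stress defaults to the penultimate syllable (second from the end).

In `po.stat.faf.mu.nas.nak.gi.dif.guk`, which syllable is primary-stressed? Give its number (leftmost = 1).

9

Weights: 1 po L, 2 stat H, 3 faf H, 4 mu L, 5 nas H, 6 nak H, 7 gi L, 8 dif H, 9 guk H.
Heavy syllables in the domain: 2, 3, 5, 6, 8, 9. The rightmost is syllable 9 (guk).
Primary stress: syllable 9 → po.stat.faf.mu.nas.nak.gi.dif.ˈguk.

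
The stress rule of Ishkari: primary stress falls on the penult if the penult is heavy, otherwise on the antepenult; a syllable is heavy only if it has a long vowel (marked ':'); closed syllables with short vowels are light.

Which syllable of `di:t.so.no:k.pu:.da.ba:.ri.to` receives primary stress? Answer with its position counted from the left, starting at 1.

6

Weights: 6 ba: H, 7 ri L, 8 to L.
The penult (syllable 7, ri) is light, so stress falls on the antepenult (syllable 6, ba:).
Primary stress: syllable 6 → di:t.so.no:k.pu:.da.ˈba:.ri.to.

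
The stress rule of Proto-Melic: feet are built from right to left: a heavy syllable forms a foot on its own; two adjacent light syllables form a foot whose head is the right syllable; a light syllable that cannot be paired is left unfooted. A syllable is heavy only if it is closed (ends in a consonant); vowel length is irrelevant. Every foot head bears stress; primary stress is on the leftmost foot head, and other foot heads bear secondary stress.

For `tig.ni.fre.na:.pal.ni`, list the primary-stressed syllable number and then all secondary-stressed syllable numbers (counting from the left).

Weights: 1 tig H, 2 ni L, 3 fre L, 4 na: L, 5 pal H, 6 ni L.
Parse right to left (heavy = foot alone; LL = one foot; stranded L unfooted): (ˈtig) ni (fre.ˈna:) (ˈpal) ni.
Foot heads: 1, 4, 5.
Primary stress on the leftmost head = syllable 1.
Secondary stress on 4, 5: ˈtig.ni.fre.ˌna:.ˌpal.ni.

primary 1, secondary 4, 5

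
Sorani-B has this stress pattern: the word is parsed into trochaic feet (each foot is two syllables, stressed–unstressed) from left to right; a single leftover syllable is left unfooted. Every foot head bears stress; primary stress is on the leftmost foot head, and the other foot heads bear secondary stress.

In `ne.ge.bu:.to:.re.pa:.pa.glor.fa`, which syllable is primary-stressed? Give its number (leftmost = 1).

1

Parse left to right into trochaic (ˈσσ) feet: (ˈne.ge) (ˈbu:.to:) (ˈre.pa:) (ˈpa.glor) fa. Syllable 9 is left unfooted.
Foot heads (stressed positions): 1, 3, 5, 7.
End Rule Leftmost: primary stress on the leftmost head = syllable 1.
Primary stress: syllable 1 → ˈne.ge.bu:.to:.re.pa:.pa.glor.fa.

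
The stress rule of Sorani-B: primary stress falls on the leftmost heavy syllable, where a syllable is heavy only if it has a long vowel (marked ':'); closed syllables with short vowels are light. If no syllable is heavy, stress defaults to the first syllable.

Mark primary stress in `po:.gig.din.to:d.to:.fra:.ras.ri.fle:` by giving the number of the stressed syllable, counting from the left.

1

Weights: 1 po: H, 2 gig L, 3 din L, 4 to:d H, 5 to: H, 6 fra: H, 7 ras L, 8 ri L, 9 fle: H.
Heavy syllables in the domain: 1, 4, 5, 6, 9. The leftmost is syllable 1 (po:).
Primary stress: syllable 1 → ˈpo:.gig.din.to:d.to:.fra:.ras.ri.fle:.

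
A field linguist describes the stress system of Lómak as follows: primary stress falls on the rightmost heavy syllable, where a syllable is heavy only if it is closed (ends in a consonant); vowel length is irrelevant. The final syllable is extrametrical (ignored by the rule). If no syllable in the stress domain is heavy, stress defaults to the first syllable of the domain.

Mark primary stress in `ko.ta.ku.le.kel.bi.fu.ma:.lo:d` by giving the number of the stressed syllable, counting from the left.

The final syllable (9, lo:d) is extrametrical; the stress domain is syllables 1–8.
Weights: 1 ko L, 2 ta L, 3 ku L, 4 le L, 5 kel H, 6 bi L, 7 fu L, 8 ma: L.
Heavy syllables in the domain: 5. The rightmost is syllable 5 (kel).
Primary stress: syllable 5 → ko.ta.ku.le.ˈkel.bi.fu.ma:.lo:d.

5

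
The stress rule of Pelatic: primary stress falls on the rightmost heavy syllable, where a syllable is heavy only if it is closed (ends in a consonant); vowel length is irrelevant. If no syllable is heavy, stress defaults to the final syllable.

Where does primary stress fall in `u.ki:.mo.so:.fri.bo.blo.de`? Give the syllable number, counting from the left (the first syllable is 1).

8

Weights: 1 u L, 2 ki: L, 3 mo L, 4 so: L, 5 fri L, 6 bo L, 7 blo L, 8 de L.
No heavy syllable in the domain; default to the final syllable = syllable 8.
Primary stress: syllable 8 → u.ki:.mo.so:.fri.bo.blo.ˈde.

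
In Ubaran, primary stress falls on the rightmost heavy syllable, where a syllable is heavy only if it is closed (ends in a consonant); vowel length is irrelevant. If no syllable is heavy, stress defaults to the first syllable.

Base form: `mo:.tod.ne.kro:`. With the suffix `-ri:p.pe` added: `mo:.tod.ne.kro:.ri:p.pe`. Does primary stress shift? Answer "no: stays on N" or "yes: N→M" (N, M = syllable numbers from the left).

yes: 2→5

Base `mo:.tod.ne.kro:` (4 syllables):
  Weights: 1 mo: L, 2 tod H, 3 ne L, 4 kro: L.
  Heavy syllables in the domain: 2. The rightmost is syllable 2 (tod).
  → primary stress on syllable 2.
Suffixed `mo:.tod.ne.kro:.ri:p.pe` (6 syllables):
  Weights: 1 mo: L, 2 tod H, 3 ne L, 4 kro: L, 5 ri:p H, 6 pe L.
  Heavy syllables in the domain: 2, 5. The rightmost is syllable 5 (ri:p).
  → primary stress on syllable 5.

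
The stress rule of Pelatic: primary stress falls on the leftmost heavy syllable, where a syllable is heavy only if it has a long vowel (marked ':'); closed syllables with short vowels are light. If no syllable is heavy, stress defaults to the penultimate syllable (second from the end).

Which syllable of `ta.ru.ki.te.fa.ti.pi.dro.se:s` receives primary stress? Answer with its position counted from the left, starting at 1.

9

Weights: 1 ta L, 2 ru L, 3 ki L, 4 te L, 5 fa L, 6 ti L, 7 pi L, 8 dro L, 9 se:s H.
Heavy syllables in the domain: 9. The leftmost is syllable 9 (se:s).
Primary stress: syllable 9 → ta.ru.ki.te.fa.ti.pi.dro.ˈse:s.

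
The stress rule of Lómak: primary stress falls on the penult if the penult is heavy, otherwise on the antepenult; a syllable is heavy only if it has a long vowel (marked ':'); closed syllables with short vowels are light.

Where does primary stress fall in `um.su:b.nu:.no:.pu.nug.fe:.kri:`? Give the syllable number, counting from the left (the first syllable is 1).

Weights: 6 nug L, 7 fe: H, 8 kri: H.
The penult (syllable 7, fe:) is heavy, so it takes stress.
Primary stress: syllable 7 → um.su:b.nu:.no:.pu.nug.ˈfe:.kri:.

7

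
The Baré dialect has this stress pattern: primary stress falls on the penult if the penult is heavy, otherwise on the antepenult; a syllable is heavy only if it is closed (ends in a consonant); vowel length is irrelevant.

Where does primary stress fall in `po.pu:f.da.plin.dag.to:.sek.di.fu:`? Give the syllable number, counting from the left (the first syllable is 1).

7

Weights: 7 sek H, 8 di L, 9 fu: L.
The penult (syllable 8, di) is light, so stress falls on the antepenult (syllable 7, sek).
Primary stress: syllable 7 → po.pu:f.da.plin.dag.to:.ˈsek.di.fu:.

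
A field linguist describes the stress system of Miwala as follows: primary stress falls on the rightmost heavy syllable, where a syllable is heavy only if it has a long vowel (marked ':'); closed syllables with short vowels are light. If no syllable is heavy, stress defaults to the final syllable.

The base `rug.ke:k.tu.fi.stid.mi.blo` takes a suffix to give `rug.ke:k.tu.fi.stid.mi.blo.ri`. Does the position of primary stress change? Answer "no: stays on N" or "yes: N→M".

Base `rug.ke:k.tu.fi.stid.mi.blo` (7 syllables):
  Weights: 1 rug L, 2 ke:k H, 3 tu L, 4 fi L, 5 stid L, 6 mi L, 7 blo L.
  Heavy syllables in the domain: 2. The rightmost is syllable 2 (ke:k).
  → primary stress on syllable 2.
Suffixed `rug.ke:k.tu.fi.stid.mi.blo.ri` (8 syllables):
  Weights: 1 rug L, 2 ke:k H, 3 tu L, 4 fi L, 5 stid L, 6 mi L, 7 blo L, 8 ri L.
  Heavy syllables in the domain: 2. The rightmost is syllable 2 (ke:k).
  → primary stress on syllable 2.

no: stays on 2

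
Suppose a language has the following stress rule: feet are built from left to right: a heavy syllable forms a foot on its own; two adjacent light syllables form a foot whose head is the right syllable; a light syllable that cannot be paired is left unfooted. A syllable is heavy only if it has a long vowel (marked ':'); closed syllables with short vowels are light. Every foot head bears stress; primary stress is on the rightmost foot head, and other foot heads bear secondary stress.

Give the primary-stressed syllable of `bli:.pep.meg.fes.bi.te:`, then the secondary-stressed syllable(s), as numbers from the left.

primary 6, secondary 1, 3, 5

Weights: 1 bli: H, 2 pep L, 3 meg L, 4 fes L, 5 bi L, 6 te: H.
Parse left to right (heavy = foot alone; LL = one foot; stranded L unfooted): (ˈbli:) (pep.ˈmeg) (fes.ˈbi) (ˈte:).
Foot heads: 1, 3, 5, 6.
Primary stress on the rightmost head = syllable 6.
Secondary stress on 1, 3, 5: ˌbli:.pep.ˌmeg.fes.ˌbi.ˈte:.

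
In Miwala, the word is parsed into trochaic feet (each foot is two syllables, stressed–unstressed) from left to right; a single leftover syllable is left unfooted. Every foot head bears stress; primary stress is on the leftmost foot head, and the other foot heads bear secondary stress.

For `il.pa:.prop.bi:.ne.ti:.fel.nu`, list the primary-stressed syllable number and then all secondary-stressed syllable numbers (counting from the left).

Parse left to right into trochaic (ˈσσ) feet: (ˈil.pa:) (ˈprop.bi:) (ˈne.ti:) (ˈfel.nu).
Foot heads (stressed positions): 1, 3, 5, 7.
End Rule Leftmost: primary stress on the leftmost head = syllable 1.
Secondary stress on 3, 5, 7: ˈil.pa:.ˌprop.bi:.ˌne.ti:.ˌfel.nu.

primary 1, secondary 3, 5, 7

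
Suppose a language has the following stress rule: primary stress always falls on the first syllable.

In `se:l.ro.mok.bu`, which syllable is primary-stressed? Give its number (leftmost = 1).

The word has 4 syllables; the first syllable is syllable 1 (se:l).
Primary stress: syllable 1 → ˈse:l.ro.mok.bu.

1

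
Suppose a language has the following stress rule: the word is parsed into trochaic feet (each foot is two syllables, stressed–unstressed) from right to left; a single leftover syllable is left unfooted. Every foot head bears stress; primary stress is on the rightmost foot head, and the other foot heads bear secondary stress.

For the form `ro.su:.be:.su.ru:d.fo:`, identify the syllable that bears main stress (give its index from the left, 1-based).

5

Parse right to left into trochaic (ˈσσ) feet: (ˈro.su:) (ˈbe:.su) (ˈru:d.fo:).
Foot heads (stressed positions): 1, 3, 5.
End Rule Rightmost: primary stress on the rightmost head = syllable 5.
Primary stress: syllable 5 → ro.su:.be:.su.ˈru:d.fo:.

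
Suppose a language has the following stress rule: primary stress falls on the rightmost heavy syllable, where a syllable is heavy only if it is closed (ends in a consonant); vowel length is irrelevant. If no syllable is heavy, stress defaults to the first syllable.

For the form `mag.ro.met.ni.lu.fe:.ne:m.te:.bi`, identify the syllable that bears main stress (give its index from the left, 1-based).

Weights: 1 mag H, 2 ro L, 3 met H, 4 ni L, 5 lu L, 6 fe: L, 7 ne:m H, 8 te: L, 9 bi L.
Heavy syllables in the domain: 1, 3, 7. The rightmost is syllable 7 (ne:m).
Primary stress: syllable 7 → mag.ro.met.ni.lu.fe:.ˈne:m.te:.bi.

7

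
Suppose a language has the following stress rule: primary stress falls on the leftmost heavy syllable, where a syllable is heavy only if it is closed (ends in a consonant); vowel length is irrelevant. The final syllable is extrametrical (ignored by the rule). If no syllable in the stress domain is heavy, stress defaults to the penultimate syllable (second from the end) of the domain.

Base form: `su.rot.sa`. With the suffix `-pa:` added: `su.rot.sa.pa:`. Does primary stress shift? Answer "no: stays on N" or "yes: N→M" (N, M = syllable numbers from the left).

no: stays on 2

Base `su.rot.sa` (3 syllables):
  The final syllable (3, sa) is extrametrical; the stress domain is syllables 1–2.
  Weights: 1 su L, 2 rot H.
  Heavy syllables in the domain: 2. The leftmost is syllable 2 (rot).
  → primary stress on syllable 2.
Suffixed `su.rot.sa.pa:` (4 syllables):
  The final syllable (4, pa:) is extrametrical; the stress domain is syllables 1–3.
  Weights: 1 su L, 2 rot H, 3 sa L.
  Heavy syllables in the domain: 2. The leftmost is syllable 2 (rot).
  → primary stress on syllable 2.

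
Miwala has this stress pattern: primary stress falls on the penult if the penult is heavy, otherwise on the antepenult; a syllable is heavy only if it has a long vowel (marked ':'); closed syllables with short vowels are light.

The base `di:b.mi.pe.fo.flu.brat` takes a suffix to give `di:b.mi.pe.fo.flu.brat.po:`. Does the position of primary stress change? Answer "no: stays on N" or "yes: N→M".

Base `di:b.mi.pe.fo.flu.brat` (6 syllables):
  Weights: 4 fo L, 5 flu L, 6 brat L.
  The penult (syllable 5, flu) is light, so stress falls on the antepenult (syllable 4, fo).
  → primary stress on syllable 4.
Suffixed `di:b.mi.pe.fo.flu.brat.po:` (7 syllables):
  Weights: 5 flu L, 6 brat L, 7 po: H.
  The penult (syllable 6, brat) is light, so stress falls on the antepenult (syllable 5, flu).
  → primary stress on syllable 5.

yes: 4→5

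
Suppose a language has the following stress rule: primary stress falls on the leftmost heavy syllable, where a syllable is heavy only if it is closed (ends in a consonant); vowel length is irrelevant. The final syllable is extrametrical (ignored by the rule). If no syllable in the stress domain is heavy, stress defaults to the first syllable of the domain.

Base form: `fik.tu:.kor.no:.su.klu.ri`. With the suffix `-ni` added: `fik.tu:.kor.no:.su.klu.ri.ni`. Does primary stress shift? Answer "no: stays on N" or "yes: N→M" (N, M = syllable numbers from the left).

no: stays on 1

Base `fik.tu:.kor.no:.su.klu.ri` (7 syllables):
  The final syllable (7, ri) is extrametrical; the stress domain is syllables 1–6.
  Weights: 1 fik H, 2 tu: L, 3 kor H, 4 no: L, 5 su L, 6 klu L.
  Heavy syllables in the domain: 1, 3. The leftmost is syllable 1 (fik).
  → primary stress on syllable 1.
Suffixed `fik.tu:.kor.no:.su.klu.ri.ni` (8 syllables):
  The final syllable (8, ni) is extrametrical; the stress domain is syllables 1–7.
  Weights: 1 fik H, 2 tu: L, 3 kor H, 4 no: L, 5 su L, 6 klu L, 7 ri L.
  Heavy syllables in the domain: 1, 3. The leftmost is syllable 1 (fik).
  → primary stress on syllable 1.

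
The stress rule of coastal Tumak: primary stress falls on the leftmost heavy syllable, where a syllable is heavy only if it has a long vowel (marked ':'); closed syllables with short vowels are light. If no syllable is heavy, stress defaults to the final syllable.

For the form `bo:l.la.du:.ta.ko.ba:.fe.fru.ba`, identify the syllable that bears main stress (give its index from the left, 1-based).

1

Weights: 1 bo:l H, 2 la L, 3 du: H, 4 ta L, 5 ko L, 6 ba: H, 7 fe L, 8 fru L, 9 ba L.
Heavy syllables in the domain: 1, 3, 6. The leftmost is syllable 1 (bo:l).
Primary stress: syllable 1 → ˈbo:l.la.du:.ta.ko.ba:.fe.fru.ba.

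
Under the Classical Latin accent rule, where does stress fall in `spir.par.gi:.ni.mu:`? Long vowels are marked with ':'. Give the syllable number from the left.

3

Classical Latin: stress the penult if heavy (long vowel or closed), else the antepenult.
Weights: 3 gi: H, 4 ni L, 5 mu: H.
The penult (syllable 4, ni) is light, so stress falls on the antepenult (syllable 3, gi:).
Stress on syllable 3: spir.par.ˈgi:.ni.mu:.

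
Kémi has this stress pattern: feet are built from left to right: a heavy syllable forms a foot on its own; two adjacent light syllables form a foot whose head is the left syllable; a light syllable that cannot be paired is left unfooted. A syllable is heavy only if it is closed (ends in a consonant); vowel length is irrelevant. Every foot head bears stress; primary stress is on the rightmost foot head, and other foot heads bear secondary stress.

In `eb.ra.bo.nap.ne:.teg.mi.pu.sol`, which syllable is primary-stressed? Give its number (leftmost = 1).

9

Weights: 1 eb H, 2 ra L, 3 bo L, 4 nap H, 5 ne: L, 6 teg H, 7 mi L, 8 pu L, 9 sol H.
Parse left to right (heavy = foot alone; LL = one foot; stranded L unfooted): (ˈeb) (ˈra.bo) (ˈnap) ne: (ˈteg) (ˈmi.pu) (ˈsol).
Foot heads: 1, 2, 4, 6, 7, 9.
Primary stress on the rightmost head = syllable 9.
Primary stress: syllable 9 → eb.ra.bo.nap.ne:.teg.mi.pu.ˈsol.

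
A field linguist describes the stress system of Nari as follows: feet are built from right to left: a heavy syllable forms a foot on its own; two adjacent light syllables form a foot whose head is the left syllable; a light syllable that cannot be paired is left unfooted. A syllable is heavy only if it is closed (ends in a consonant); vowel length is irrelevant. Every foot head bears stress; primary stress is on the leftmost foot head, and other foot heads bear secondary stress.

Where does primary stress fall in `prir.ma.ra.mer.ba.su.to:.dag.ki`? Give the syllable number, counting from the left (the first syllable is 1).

Weights: 1 prir H, 2 ma L, 3 ra L, 4 mer H, 5 ba L, 6 su L, 7 to: L, 8 dag H, 9 ki L.
Parse right to left (heavy = foot alone; LL = one foot; stranded L unfooted): (ˈprir) (ˈma.ra) (ˈmer) ba (ˈsu.to:) (ˈdag) ki.
Foot heads: 1, 2, 4, 6, 8.
Primary stress on the leftmost head = syllable 1.
Primary stress: syllable 1 → ˈprir.ma.ra.mer.ba.su.to:.dag.ki.

1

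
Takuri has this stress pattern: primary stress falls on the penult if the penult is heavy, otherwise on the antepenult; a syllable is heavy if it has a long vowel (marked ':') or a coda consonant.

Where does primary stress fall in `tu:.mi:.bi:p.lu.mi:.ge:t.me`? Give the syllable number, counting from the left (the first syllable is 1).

6

Weights: 5 mi: H, 6 ge:t H, 7 me L.
The penult (syllable 6, ge:t) is heavy, so it takes stress.
Primary stress: syllable 6 → tu:.mi:.bi:p.lu.mi:.ˈge:t.me.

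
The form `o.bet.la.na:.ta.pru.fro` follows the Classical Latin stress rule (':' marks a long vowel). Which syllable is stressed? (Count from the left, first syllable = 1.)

5

Classical Latin: stress the penult if heavy (long vowel or closed), else the antepenult.
Weights: 5 ta L, 6 pru L, 7 fro L.
The penult (syllable 6, pru) is light, so stress falls on the antepenult (syllable 5, ta).
Stress on syllable 5: o.bet.la.na:.ˈta.pru.fro.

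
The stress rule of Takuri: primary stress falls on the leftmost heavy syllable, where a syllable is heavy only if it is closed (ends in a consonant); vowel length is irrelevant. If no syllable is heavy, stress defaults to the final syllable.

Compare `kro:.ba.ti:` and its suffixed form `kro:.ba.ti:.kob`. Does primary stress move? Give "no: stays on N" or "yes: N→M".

Base `kro:.ba.ti:` (3 syllables):
  Weights: 1 kro: L, 2 ba L, 3 ti: L.
  No heavy syllable in the domain; default to the final syllable = syllable 3.
  → primary stress on syllable 3.
Suffixed `kro:.ba.ti:.kob` (4 syllables):
  Weights: 1 kro: L, 2 ba L, 3 ti: L, 4 kob H.
  Heavy syllables in the domain: 4. The leftmost is syllable 4 (kob).
  → primary stress on syllable 4.

yes: 3→4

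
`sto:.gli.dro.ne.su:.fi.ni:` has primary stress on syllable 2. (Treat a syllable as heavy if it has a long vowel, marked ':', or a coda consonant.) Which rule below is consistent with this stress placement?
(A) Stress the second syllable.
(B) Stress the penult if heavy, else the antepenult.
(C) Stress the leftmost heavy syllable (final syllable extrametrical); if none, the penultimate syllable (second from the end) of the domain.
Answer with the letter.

Rule A → syllable 2 ✓.
Rule B → syllable 5 (observed: 2).
Rule C → syllable 1 (observed: 2).

A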